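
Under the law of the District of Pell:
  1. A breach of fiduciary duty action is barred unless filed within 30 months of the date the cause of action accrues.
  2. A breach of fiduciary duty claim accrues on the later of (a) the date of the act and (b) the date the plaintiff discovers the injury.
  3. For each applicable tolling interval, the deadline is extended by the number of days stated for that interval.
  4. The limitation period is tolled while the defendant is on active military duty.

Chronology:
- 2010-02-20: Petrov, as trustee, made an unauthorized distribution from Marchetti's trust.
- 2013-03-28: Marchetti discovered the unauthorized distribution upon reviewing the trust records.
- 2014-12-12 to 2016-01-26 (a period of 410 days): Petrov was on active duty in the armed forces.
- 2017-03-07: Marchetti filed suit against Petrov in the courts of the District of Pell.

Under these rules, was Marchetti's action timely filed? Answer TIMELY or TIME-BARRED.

TIME-BARRED

The claim accrued on 2013-03-28 — the later of the 2010-02-20 act and the 2013-03-28 discovery.
Adding the 30 months base period to 2013-03-28 gives a deadline of 2015-09-28, before any tolling.
The period was tolled for 410 days by the defendant's active military service (2014-12-12 to 2016-01-26), pushing the deadline to 2016-11-11.
The 2017-03-07 filing falls after the 2016-11-11 deadline; the claim is time-barred.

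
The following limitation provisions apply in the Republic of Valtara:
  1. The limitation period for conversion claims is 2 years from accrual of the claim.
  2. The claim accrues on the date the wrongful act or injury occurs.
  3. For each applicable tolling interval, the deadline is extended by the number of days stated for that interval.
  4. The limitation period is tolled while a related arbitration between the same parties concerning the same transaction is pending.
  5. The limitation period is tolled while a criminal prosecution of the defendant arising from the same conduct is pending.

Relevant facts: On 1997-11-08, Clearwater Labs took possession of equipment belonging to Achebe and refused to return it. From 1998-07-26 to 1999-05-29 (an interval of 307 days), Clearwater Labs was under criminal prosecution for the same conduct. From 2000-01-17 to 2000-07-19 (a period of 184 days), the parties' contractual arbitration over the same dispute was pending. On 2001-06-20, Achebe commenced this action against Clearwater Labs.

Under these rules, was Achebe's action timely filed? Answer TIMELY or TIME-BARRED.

The claim accrued on 1997-11-08, the date of the act.
The untolled deadline — 2 years after 1997-11-08 — is 1999-11-08.
Because the pending criminal prosecution ran from 1998-07-26 to 1999-05-29, the deadline is extended by 307 days to 2000-09-10.
The period was tolled for 184 days by the pending related arbitration (2000-01-17 to 2000-07-19), pushing the deadline to 2001-03-13.
Achebe filed on 2001-06-20, after the 2001-03-13 deadline, so the action is time-barred.

TIME-BARRED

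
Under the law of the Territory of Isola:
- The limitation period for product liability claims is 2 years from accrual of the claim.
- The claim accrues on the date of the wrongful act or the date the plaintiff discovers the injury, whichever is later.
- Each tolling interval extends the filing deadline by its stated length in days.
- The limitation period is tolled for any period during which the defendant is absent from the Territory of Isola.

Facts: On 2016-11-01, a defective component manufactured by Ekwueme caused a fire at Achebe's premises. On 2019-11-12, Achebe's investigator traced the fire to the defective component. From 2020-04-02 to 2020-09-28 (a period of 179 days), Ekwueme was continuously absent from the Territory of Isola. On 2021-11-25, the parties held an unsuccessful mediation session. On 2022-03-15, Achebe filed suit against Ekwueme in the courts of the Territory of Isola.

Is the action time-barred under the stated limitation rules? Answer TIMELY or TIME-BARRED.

TIMELY

Taking the later of the act (2016-11-01) and discovery (2019-11-12), the claim accrued on 2019-11-12.
Adding the 2 years base period to 2019-11-12 gives a deadline of 2021-11-12, before any tolling.
The period was tolled for 179 days by the defendant's absence from the jurisdiction (2020-04-02 to 2020-09-28), pushing the deadline to 2022-05-10.
The other events in the timeline have no effect on the limitation period under the stated rules.
Achebe filed on 2022-03-15, before the 2022-05-10 deadline, so the action is timely.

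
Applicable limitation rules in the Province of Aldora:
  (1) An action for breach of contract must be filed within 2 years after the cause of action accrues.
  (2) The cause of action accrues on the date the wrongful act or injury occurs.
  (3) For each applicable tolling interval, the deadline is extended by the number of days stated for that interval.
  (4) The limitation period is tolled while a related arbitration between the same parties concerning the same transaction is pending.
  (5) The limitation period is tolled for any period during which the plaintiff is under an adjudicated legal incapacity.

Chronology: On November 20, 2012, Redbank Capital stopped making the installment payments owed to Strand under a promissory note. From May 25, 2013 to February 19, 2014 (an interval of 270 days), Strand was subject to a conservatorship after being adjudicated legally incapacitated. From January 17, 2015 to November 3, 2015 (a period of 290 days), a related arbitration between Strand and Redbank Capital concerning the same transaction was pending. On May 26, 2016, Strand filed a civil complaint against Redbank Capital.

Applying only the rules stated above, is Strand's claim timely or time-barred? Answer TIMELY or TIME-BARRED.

TIMELY

The claim accrued on November 20, 2012, when the wrongful act occurred.
2 years from November 20, 2012 is November 20, 2014.
Because the plaintiff's legal incapacity ran from May 25, 2013 to February 19, 2014, the deadline is extended by 270 days to August 17, 2015.
The period was tolled for 290 days by the pending related arbitration (January 17, 2015 to November 3, 2015), pushing the deadline to June 2, 2016.
The May 26, 2016 filing precedes the June 2, 2016 deadline; the claim is timely.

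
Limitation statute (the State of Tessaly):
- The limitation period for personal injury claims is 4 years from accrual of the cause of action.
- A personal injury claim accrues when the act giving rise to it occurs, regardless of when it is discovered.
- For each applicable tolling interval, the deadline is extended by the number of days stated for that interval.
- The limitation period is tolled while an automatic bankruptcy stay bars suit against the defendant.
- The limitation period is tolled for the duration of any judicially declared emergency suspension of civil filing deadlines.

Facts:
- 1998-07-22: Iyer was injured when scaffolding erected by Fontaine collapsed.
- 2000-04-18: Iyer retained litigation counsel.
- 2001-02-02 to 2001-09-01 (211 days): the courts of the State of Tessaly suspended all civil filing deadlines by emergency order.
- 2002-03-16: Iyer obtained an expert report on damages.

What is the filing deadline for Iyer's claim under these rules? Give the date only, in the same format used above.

The cause of action accrued on 1998-07-22, the date of the act.
Adding the 4 years base period to 1998-07-22 gives a deadline of 2002-07-22, before any tolling.
Because the emergency suspension of filing deadlines ran from 2001-02-02 to 2001-09-01, the deadline is extended by 211 days to 2003-02-18.
The other events in the timeline have no effect on the limitation period under the stated rules.

2003-02-18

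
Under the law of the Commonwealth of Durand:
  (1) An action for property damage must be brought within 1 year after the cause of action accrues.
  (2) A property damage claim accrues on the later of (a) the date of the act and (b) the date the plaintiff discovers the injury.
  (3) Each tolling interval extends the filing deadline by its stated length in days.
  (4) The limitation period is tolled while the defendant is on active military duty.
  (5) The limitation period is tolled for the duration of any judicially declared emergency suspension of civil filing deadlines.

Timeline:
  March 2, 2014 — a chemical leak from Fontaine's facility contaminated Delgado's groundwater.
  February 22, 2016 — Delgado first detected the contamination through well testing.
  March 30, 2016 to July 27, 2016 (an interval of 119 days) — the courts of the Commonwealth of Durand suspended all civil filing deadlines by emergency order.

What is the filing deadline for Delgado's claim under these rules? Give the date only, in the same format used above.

June 21, 2017

Taking the later of the act (March 2, 2014) and discovery (February 22, 2016), the claim accrued on February 22, 2016.
Adding the 1 year base period to February 22, 2016 gives a deadline of February 22, 2017, before any tolling.
The emergency suspension of filing deadlines from March 30, 2016 to July 27, 2016 tolled the period for 119 days, extending the deadline to June 21, 2017.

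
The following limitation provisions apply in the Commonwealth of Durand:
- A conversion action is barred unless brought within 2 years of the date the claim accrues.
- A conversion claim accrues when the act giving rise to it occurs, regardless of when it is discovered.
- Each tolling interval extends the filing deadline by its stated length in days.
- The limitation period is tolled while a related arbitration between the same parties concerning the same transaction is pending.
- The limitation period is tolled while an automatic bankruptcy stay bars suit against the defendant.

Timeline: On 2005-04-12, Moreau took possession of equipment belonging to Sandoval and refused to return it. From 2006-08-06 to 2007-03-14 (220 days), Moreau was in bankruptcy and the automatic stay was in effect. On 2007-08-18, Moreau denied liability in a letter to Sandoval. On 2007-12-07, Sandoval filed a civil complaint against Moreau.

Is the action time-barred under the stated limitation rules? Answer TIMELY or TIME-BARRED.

TIME-BARRED

The claim accrued on 2005-04-12, when the wrongful act occurred.
Adding the 2 years base period to 2005-04-12 gives a deadline of 2007-04-12, before any tolling.
The automatic bankruptcy stay from 2006-08-06 to 2007-03-14 tolled the period for 220 days, extending the deadline to 2007-11-18.
None of the other events listed affects the running of the period under the stated rules.
The 2007-12-07 filing falls after the 2007-11-18 deadline; the claim is time-barred.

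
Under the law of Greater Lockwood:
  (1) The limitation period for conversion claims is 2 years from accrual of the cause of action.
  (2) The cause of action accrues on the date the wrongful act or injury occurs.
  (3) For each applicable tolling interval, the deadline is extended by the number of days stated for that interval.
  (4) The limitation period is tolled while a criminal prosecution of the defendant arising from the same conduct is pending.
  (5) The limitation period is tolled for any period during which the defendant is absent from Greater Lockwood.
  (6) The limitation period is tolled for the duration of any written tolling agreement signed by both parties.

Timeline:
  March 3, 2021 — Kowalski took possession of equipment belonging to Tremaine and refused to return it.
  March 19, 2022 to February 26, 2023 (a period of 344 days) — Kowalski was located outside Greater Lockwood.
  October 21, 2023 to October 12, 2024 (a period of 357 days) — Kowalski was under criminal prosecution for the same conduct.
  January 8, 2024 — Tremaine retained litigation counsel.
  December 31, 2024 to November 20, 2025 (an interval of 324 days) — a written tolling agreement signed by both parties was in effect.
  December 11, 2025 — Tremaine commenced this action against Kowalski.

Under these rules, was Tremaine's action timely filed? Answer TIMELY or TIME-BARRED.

The claim accrued on March 3, 2021, when the wrongful act occurred.
Adding the 2 years base period to March 3, 2021 gives a deadline of March 3, 2023, before any tolling.
The defendant's absence from the jurisdiction from March 19, 2022 to February 26, 2023 tolled the period for 344 days, extending the deadline to February 10, 2024.
The pending criminal prosecution from October 21, 2023 to October 12, 2024 tolled the period for 357 days, extending the deadline to February 1, 2025.
Because the written tolling agreement ran from December 31, 2024 to November 20, 2025, the deadline is extended by 324 days to December 22, 2025.
Nothing else in the chronology tolls or restarts the period.
Filing on December 11, 2025 beat the December 22, 2025 deadline — the action is timely.

TIMELY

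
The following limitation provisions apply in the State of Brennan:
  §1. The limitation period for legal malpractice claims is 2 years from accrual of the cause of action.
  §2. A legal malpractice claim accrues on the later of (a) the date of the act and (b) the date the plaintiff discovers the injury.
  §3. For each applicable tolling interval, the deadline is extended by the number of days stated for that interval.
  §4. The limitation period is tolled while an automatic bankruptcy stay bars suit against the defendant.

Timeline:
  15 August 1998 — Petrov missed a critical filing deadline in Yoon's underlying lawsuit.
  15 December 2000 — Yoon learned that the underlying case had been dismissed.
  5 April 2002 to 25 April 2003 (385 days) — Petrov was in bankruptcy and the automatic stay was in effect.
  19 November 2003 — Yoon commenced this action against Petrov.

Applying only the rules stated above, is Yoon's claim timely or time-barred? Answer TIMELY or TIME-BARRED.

TIMELY

Because discovery on 15 December 2000 post-dates the 15 August 1998 act, accrual under the later-of rule falls on 15 December 2000.
Adding the 2 years base period to 15 December 2000 gives a deadline of 15 December 2002, before any tolling.
The period was tolled for 385 days by the automatic bankruptcy stay (5 April 2002 to 25 April 2003), pushing the deadline to 4 January 2004.
The 19 November 2003 filing precedes the 4 January 2004 deadline; the claim is timely.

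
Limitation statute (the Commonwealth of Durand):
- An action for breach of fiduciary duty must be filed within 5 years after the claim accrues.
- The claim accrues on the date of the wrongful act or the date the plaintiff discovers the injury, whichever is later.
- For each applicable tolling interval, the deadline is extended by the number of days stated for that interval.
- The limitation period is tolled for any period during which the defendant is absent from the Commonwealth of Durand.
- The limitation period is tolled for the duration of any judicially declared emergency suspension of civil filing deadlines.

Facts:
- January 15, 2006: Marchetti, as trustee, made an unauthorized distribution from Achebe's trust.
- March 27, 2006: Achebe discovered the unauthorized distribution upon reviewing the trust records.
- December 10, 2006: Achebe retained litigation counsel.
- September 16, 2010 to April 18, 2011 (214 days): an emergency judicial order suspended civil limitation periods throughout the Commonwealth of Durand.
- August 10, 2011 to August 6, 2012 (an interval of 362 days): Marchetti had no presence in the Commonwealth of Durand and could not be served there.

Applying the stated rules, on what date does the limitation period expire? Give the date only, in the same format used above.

Because discovery on March 27, 2006 post-dates the January 15, 2006 act, accrual under the later-of rule falls on March 27, 2006.
Adding the 5 years base period to March 27, 2006 gives a deadline of March 27, 2011, before any tolling.
Because the emergency suspension of filing deadlines ran from September 16, 2010 to April 18, 2011, the deadline is extended by 214 days to October 27, 2011.
The defendant's absence from the jurisdiction from August 10, 2011 to August 6, 2012 tolled the period for 362 days, extending the deadline to October 23, 2012.
Nothing else in the chronology tolls or restarts the period.

October 23, 2012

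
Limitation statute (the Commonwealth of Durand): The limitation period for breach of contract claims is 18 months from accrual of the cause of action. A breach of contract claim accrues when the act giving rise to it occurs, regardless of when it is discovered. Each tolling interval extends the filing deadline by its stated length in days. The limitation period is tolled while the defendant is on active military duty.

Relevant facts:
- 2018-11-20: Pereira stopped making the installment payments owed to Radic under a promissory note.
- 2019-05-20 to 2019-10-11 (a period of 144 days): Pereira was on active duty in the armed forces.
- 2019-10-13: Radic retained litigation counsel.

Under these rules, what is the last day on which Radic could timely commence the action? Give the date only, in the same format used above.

2020-10-11

The claim accrued on 2018-11-20, when the wrongful act occurred.
Adding the 18 months base period to 2018-11-20 gives a deadline of 2020-05-20, before any tolling.
Because the defendant's active military service ran from 2019-05-20 to 2019-10-11, the deadline is extended by 144 days to 2020-10-11.
The other events in the timeline have no effect on the limitation period under the stated rules.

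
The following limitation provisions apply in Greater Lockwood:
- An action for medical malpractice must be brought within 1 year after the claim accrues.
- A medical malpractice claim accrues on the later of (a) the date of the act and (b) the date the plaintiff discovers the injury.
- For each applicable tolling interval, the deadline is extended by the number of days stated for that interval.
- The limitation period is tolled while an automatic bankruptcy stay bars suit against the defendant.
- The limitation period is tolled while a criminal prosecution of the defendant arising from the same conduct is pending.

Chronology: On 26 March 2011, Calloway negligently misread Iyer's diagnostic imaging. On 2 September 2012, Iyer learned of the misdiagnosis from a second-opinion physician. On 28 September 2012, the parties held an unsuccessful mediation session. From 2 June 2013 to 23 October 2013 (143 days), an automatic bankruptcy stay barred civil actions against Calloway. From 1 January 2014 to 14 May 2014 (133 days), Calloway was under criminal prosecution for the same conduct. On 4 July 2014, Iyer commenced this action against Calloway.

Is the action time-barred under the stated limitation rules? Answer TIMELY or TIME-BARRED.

Taking the later of the act (26 March 2011) and discovery (2 September 2012), the claim accrued on 2 September 2012.
1 year from 2 September 2012 is 2 September 2013.
The automatic bankruptcy stay from 2 June 2013 to 23 October 2013 tolled the period for 143 days, extending the deadline to 23 January 2014.
The period was tolled for 133 days by the pending criminal prosecution (1 January 2014 to 14 May 2014), pushing the deadline to 5 June 2014.
The other events in the timeline have no effect on the limitation period under the stated rules.
The 4 July 2014 filing falls after the 5 June 2014 deadline; the claim is time-barred.

TIME-BARRED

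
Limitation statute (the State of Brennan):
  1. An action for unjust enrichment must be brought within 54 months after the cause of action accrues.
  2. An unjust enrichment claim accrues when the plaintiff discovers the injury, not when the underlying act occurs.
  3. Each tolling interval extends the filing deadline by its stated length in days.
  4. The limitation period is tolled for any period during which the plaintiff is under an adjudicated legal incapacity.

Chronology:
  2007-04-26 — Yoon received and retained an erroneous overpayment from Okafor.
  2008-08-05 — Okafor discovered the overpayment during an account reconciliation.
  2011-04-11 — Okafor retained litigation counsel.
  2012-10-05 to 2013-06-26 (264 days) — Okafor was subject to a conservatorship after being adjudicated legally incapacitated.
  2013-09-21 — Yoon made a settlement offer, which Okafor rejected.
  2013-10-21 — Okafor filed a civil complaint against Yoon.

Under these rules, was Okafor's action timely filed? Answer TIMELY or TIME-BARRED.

Under the discovery rule, the claim accrued on 2008-08-05, when Okafor discovered the injury — not on the 2007-04-26 date of the underlying act.
Adding the 54 months base period to 2008-08-05 gives a deadline of 2013-02-05, before any tolling.
Because the plaintiff's legal incapacity ran from 2012-10-05 to 2013-06-26, the deadline is extended by 264 days to 2013-10-27.
None of the other events listed affects the running of the period under the stated rules.
Okafor filed on 2013-10-21, before the 2013-10-27 deadline, so the action is timely.

TIMELY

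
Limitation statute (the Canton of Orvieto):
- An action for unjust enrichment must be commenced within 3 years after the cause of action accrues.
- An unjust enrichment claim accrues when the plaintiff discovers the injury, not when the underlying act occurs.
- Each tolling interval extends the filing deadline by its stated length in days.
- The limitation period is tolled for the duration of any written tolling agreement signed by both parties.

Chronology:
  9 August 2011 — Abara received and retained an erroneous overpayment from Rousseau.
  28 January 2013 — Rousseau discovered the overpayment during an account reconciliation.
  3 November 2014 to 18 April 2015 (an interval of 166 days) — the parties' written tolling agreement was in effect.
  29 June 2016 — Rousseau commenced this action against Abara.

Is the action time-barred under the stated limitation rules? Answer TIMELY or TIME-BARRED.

Accrual is tied to discovery, so the period began on 28 January 2013 rather than on 9 August 2011 when the act occurred.
Adding the 3 years base period to 28 January 2013 gives a deadline of 28 January 2016, before any tolling.
Because the written tolling agreement ran from 3 November 2014 to 18 April 2015, the deadline is extended by 166 days to 12 July 2016.
The 29 June 2016 filing precedes the 12 July 2016 deadline; the claim is timely.

TIMELY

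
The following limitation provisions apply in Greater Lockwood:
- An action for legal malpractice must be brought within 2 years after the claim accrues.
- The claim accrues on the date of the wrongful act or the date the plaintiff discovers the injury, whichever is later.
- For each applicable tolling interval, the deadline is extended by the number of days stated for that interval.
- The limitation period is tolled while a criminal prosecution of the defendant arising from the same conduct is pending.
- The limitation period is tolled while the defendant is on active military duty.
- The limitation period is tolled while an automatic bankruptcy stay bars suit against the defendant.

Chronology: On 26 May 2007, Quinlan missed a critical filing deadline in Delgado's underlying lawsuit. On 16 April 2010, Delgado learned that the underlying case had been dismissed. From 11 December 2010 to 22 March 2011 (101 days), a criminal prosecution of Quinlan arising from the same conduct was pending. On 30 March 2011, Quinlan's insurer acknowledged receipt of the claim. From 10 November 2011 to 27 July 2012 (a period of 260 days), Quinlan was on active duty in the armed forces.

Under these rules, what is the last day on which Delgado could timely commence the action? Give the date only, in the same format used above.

The claim accrued on 16 April 2010 — the later of the 26 May 2007 act and the 16 April 2010 discovery.
The untolled deadline — 2 years after 16 April 2010 — is 16 April 2012.
The pending criminal prosecution from 11 December 2010 to 22 March 2011 tolled the period for 101 days, extending the deadline to 26 July 2012.
The period was tolled for 260 days by the defendant's active military service (10 November 2011 to 27 July 2012), pushing the deadline to 12 April 2013.
Nothing else in the chronology tolls or restarts the period.

12 April 2013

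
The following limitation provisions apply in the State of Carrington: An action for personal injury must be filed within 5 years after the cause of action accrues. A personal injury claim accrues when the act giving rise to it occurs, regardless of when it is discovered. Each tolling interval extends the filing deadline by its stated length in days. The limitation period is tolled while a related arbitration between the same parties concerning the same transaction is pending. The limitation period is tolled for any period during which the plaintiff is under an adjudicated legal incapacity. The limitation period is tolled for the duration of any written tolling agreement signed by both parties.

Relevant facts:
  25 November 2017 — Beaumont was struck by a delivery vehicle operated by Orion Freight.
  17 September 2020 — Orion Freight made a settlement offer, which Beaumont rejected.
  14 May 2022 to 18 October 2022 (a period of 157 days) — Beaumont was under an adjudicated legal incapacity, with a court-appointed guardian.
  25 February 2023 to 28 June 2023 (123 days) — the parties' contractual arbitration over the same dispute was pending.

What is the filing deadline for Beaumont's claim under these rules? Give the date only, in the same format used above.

1 September 2023

The claim accrued on 25 November 2017, when the wrongful act occurred.
5 years from 25 November 2017 is 25 November 2022.
The period was tolled for 157 days by the plaintiff's legal incapacity (14 May 2022 to 18 October 2022), pushing the deadline to 1 May 2023.
The pending related arbitration from 25 February 2023 to 28 June 2023 tolled the period for 123 days, extending the deadline to 1 September 2023.
None of the other events listed affects the running of the period under the stated rules.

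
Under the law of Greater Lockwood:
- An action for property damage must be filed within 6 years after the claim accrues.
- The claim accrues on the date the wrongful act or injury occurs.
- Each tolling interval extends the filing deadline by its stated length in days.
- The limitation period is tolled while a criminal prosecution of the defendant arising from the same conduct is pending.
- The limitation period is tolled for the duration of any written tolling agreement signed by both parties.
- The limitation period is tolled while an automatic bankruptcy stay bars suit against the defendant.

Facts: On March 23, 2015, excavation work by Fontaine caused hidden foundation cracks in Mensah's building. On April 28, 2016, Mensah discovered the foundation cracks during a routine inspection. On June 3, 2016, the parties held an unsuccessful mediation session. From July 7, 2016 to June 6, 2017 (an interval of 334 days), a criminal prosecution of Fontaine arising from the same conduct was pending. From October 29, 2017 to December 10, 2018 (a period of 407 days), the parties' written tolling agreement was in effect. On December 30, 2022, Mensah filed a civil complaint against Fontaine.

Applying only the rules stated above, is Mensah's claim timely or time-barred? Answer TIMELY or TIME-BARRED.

Because the rule ties accrual to occurrence, the claim accrued on March 23, 2015, not on the April 28, 2016 discovery date.
6 years from March 23, 2015 is March 23, 2021.
The pending criminal prosecution from July 7, 2016 to June 6, 2017 tolled the period for 334 days, extending the deadline to February 20, 2022.
The written tolling agreement from October 29, 2017 to December 10, 2018 tolled the period for 407 days, extending the deadline to April 3, 2023.
The other events in the timeline have no effect on the limitation period under the stated rules.
The December 30, 2022 filing precedes the April 3, 2023 deadline; the claim is timely.

TIMELY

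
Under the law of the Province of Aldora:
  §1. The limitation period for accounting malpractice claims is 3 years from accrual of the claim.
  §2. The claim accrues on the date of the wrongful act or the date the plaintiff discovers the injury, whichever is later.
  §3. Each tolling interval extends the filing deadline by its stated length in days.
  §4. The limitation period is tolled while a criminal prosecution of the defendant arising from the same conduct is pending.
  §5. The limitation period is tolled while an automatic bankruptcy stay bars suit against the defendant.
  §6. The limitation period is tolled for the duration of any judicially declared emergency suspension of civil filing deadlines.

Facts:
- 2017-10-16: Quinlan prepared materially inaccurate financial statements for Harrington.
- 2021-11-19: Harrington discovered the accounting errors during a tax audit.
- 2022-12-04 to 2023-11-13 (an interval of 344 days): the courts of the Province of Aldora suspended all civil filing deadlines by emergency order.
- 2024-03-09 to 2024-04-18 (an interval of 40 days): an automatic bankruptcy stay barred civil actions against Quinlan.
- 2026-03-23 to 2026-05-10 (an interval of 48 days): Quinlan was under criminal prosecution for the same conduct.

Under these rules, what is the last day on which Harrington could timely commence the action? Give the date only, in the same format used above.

2025-12-08

Taking the later of the act (2017-10-16) and discovery (2021-11-19), the claim accrued on 2021-11-19.
Adding the 3 years base period to 2021-11-19 gives a deadline of 2024-11-19, before any tolling.
The period was tolled for 344 days by the emergency suspension of filing deadlines (2022-12-04 to 2023-11-13), pushing the deadline to 2025-10-29.
Because the automatic bankruptcy stay ran from 2024-03-09 to 2024-04-18, the deadline is extended by 40 days to 2025-12-08.
By the time the pending criminal prosecution began on 2026-03-23, the limitation period had already expired on 2025-12-08; that interval cannot revive it.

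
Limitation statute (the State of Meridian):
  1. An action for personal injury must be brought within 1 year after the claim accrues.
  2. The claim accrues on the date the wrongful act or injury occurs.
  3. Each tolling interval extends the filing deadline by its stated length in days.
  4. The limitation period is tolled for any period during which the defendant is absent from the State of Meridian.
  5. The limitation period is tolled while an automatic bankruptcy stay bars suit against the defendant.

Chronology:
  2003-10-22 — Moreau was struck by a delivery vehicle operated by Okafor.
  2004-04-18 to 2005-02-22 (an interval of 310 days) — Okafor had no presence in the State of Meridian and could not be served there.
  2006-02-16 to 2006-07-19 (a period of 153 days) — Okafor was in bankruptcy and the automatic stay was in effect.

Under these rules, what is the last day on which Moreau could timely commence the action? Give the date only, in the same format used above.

The claim accrued on 2003-10-22, when the wrongful act occurred.
Adding the 1 year base period to 2003-10-22 gives a deadline of 2004-10-22, before any tolling.
The defendant's absence from the jurisdiction from 2004-04-18 to 2005-02-22 tolled the period for 310 days, extending the deadline to 2005-08-28.
The automatic bankruptcy stay from 2006-02-16 to 2006-07-19 began after the period had already run on 2005-08-28, so it has no tolling effect.

2005-08-28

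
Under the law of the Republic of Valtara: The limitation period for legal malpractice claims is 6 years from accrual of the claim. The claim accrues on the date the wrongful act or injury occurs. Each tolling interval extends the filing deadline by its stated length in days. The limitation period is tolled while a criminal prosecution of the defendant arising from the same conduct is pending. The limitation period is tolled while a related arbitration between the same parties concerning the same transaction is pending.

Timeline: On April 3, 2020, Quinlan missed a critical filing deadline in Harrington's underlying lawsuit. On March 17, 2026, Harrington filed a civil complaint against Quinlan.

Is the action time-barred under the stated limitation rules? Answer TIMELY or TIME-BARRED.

The claim accrued on April 3, 2020, when the wrongful act occurred.
6 years from April 3, 2020 is April 3, 2026.
Filing on March 17, 2026 beat the April 3, 2026 deadline — the action is timely.

TIMELY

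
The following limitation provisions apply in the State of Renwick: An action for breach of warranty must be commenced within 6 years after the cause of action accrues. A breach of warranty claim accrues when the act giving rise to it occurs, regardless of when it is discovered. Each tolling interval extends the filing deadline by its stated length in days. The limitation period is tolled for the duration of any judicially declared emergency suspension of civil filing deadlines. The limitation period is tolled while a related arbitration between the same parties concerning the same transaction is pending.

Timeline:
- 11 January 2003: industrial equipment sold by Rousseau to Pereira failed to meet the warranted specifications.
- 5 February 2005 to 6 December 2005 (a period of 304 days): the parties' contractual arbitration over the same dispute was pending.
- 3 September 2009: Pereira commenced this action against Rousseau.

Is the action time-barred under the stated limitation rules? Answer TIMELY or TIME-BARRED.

The claim accrued on 11 January 2003, when the wrongful act occurred.
6 years from 11 January 2003 is 11 January 2009.
Because the pending related arbitration ran from 5 February 2005 to 6 December 2005, the deadline is extended by 304 days to 11 November 2009.
Pereira filed on 3 September 2009, before the 11 November 2009 deadline, so the action is timely.

TIMELY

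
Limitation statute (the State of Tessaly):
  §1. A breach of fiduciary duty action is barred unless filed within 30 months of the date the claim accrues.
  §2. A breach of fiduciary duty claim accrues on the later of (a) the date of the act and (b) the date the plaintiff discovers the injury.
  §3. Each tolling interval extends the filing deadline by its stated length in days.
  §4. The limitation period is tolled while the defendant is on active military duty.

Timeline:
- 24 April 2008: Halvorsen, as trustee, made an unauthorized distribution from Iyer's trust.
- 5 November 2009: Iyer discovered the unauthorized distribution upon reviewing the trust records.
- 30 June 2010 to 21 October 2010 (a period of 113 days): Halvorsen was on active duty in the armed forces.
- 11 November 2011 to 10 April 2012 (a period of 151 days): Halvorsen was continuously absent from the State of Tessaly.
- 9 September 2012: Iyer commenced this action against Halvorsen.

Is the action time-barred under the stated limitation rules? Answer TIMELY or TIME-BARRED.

The claim accrued on 5 November 2009 — the later of the 24 April 2008 act and the 5 November 2009 discovery.
Adding the 30 months base period to 5 November 2009 gives a deadline of 5 May 2012, before any tolling.
The period was tolled for 113 days by the defendant's active military service (30 June 2010 to 21 October 2010), pushing the deadline to 26 August 2012.
No stated provision tolls the period for the defendant's absence, so the interval from 11 November 2011 to 10 April 2012 has no effect on the deadline.
Filing on 9 September 2012 missed the 26 August 2012 deadline — the action is time-barred.

TIME-BARRED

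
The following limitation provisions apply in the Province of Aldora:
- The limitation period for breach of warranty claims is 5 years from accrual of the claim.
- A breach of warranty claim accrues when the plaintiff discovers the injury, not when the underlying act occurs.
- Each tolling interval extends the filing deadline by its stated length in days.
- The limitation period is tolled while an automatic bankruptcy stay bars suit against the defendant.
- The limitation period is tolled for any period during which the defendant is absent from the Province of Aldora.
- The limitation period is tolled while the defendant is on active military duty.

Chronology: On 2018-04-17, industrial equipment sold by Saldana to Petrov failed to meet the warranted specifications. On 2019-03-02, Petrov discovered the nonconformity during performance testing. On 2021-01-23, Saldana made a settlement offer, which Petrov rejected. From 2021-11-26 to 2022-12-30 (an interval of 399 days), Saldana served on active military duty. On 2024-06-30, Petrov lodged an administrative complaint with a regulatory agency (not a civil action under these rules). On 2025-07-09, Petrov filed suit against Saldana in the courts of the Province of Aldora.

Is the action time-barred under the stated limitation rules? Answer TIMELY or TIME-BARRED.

TIME-BARRED

Under the discovery rule, the claim accrued on 2019-03-02, when Petrov discovered the injury — not on the 2018-04-17 date of the underlying act.
The untolled deadline — 5 years after 2019-03-02 — is 2024-03-02.
The period was tolled for 399 days by the defendant's active military service (2021-11-26 to 2022-12-30), pushing the deadline to 2025-04-05.
Nothing else in the chronology tolls or restarts the period.
Filing on 2025-07-09 missed the 2025-04-05 deadline — the action is time-barred.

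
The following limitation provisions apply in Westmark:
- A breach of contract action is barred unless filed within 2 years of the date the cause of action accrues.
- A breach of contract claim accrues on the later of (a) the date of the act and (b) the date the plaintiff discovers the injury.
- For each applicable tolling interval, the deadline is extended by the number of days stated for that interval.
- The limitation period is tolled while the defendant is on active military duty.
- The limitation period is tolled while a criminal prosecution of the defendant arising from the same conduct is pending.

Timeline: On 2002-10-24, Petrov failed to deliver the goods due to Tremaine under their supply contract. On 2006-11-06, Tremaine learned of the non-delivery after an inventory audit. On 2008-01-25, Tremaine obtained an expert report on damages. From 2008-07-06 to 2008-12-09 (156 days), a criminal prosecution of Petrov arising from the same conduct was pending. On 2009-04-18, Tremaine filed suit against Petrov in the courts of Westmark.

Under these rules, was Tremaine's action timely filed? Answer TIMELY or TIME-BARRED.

The claim accrued on 2006-11-06 — the later of the 2002-10-24 act and the 2006-11-06 discovery.
2 years from 2006-11-06 is 2008-11-06.
Because the pending criminal prosecution ran from 2008-07-06 to 2008-12-09, the deadline is extended by 156 days to 2009-04-11.
Nothing else in the chronology tolls or restarts the period.
Tremaine filed on 2009-04-18, after the 2009-04-11 deadline, so the action is time-barred.

TIME-BARRED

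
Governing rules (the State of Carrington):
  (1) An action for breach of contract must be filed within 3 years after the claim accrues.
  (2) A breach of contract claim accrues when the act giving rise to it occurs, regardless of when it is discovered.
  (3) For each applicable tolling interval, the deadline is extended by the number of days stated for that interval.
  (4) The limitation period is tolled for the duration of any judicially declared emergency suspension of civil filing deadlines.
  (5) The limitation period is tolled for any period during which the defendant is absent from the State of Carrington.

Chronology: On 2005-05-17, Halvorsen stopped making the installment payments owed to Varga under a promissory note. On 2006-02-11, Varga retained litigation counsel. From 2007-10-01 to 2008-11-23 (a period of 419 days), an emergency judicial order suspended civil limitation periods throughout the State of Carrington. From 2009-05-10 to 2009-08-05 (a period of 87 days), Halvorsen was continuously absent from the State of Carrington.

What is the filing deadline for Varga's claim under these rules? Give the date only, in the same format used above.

The claim accrued on 2005-05-17, when the wrongful act occurred.
The untolled deadline — 3 years after 2005-05-17 — is 2008-05-17.
Because the emergency suspension of filing deadlines ran from 2007-10-01 to 2008-11-23, the deadline is extended by 419 days to 2009-07-10.
The period was tolled for 87 days by the defendant's absence from the jurisdiction (2009-05-10 to 2009-08-05), pushing the deadline to 2009-10-05.
None of the other events listed affects the running of the period under the stated rules.

2009-10-05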